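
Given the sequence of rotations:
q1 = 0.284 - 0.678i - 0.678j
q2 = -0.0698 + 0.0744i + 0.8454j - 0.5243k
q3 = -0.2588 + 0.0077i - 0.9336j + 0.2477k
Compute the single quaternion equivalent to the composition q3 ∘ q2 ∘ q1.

q2 · q1 = 0.6038 - 0.287i + 0.6429j + 0.3738k
q3 · q2 · q1 = 0.3536 - 0.4293i - 0.8041j - 0.2102k
0.3536 - 0.4293i - 0.8041j - 0.2102k


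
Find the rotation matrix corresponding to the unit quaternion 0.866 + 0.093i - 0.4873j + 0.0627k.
[[0.5172, -0.1992, -0.8323], [0.018, 0.9748, -0.2222], [0.8557, 0.1, 0.5078]]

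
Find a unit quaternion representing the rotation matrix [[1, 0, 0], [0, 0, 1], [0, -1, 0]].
0.7071 - 0.7071i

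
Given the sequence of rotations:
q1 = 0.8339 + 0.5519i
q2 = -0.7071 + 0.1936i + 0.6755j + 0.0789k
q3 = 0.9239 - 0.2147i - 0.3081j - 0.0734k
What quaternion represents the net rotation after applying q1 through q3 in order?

q2 · q1 = -0.6965 - 0.2288i + 0.6068j - 0.307k
q3 · q2 · q1 = -0.5282 + 0.0773i + 0.7261j - 0.4333k
-0.5282 + 0.0773i + 0.7261j - 0.4333k


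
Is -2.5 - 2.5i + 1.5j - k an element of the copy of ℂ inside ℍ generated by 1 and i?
No. The quaternion -2.5 - 2.5i + 1.5j - k has j-coefficient y = 1.5 and k-coefficient z = -1, not both zero, so it does not lie in the complex subalgebra spanned by 1 and i.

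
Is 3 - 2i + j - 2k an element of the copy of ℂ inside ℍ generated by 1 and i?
No. The quaternion 3 - 2i + j - 2k has j-coefficient y = 1 and k-coefficient z = -2, not both zero, so it does not lie in the complex subalgebra spanned by 1 and i.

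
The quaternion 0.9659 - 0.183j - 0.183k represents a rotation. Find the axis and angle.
axis = (0, -√2/2, -√2/2), θ = π/6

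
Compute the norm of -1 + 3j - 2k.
√14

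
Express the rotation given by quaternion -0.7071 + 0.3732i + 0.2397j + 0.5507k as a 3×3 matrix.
[[0.2785, 0.9577, 0.0721], [-0.5999, 0.1149, 0.7918], [0.75, -0.2638, 0.6065]]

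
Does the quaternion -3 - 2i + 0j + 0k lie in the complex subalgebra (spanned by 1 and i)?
Yes. The quaternion -3 - 2i has j- and k-coefficients y = z = 0, so it lies in the complex subalgebra spanned by 1 and i.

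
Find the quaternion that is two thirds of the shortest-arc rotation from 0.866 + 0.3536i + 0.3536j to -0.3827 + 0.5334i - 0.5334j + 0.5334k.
0.6638 - 0.2644i + 0.5639j - 0.4141k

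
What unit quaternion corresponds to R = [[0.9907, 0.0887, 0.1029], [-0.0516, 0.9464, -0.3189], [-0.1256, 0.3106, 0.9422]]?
0.9848 + 0.1598i + 0.058j - 0.0356k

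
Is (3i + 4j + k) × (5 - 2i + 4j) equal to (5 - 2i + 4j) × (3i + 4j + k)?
No: pq = -10 + 11i + 18j + 25k ≠ -10 + 19i + 22j - 15k = qp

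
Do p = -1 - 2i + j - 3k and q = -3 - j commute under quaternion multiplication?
No: pq = 4 + 3i - 2j + 11k ≠ 4 + 9i - 2j + 7k = qp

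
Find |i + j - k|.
√3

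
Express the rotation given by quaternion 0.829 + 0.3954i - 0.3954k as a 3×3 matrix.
[[0.6873, 0.6556, -0.3127], [-0.6556, 0.3746, -0.6556], [-0.3127, 0.6556, 0.6873]]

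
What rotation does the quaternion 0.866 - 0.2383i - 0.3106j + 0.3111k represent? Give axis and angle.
axis = (-0.4766, -0.6211, 0.6221), θ = π/3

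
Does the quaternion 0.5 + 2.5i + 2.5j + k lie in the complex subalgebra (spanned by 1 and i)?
No. The quaternion 0.5 + 2.5i + 2.5j + k has j-coefficient y = 2.5 and k-coefficient z = 1, not both zero, so it does not lie in the complex subalgebra spanned by 1 and i.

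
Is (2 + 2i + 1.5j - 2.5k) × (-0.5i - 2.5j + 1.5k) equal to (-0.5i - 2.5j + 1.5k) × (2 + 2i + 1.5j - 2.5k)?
No: pq = 8.5 - 5i - 6.75j - 1.25k ≠ 8.5 + 3i - 3.25j + 7.25k = qp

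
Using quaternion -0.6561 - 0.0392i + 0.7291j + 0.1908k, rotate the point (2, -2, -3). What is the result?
(2.257, -3.144, 1.423)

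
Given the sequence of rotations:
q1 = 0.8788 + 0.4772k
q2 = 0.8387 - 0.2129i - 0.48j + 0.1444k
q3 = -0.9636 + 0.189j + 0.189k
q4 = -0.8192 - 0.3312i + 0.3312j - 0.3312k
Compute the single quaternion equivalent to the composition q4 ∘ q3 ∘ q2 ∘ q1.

q2 · q1 = 0.6681 - 0.4162i - 0.3202j + 0.5271k
q3 · q2 · q1 = -0.6829 + 0.5612i + 0.3562j - 0.303k
q4 · q3 · q2 · q1 = 0.527 - 0.2159i - 0.8042j + 0.1706k
0.527 - 0.2159i - 0.8042j + 0.1706k


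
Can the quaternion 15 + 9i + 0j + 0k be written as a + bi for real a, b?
Yes. The quaternion 15 + 9i has j- and k-coefficients y = z = 0, so it lies in the complex subalgebra spanned by 1 and i.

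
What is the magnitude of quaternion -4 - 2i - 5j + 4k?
√61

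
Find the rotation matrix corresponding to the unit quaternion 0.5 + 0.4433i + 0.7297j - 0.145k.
[[-0.107, 0.792, 0.6011], [0.502, 0.5649, -0.6549], [-0.8583, 0.2317, -0.458]]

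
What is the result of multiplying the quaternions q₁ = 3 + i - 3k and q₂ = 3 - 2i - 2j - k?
8 - 9i + j - 14k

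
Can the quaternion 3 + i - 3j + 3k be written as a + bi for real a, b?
No. The quaternion 3 + i - 3j + 3k has j-coefficient y = -3 and k-coefficient z = 3, not both zero, so it does not lie in the complex subalgebra spanned by 1 and i.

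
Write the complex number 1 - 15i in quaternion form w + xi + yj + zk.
1 - 15i + 0j + 0k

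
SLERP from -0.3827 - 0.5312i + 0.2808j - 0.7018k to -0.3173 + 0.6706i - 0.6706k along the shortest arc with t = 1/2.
-0.4452 + 0.0887i + 0.1786j - 0.8729k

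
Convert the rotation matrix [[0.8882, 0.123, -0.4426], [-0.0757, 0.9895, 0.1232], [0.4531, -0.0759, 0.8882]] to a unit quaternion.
0.9703 - 0.0513i - 0.2308j - 0.0512k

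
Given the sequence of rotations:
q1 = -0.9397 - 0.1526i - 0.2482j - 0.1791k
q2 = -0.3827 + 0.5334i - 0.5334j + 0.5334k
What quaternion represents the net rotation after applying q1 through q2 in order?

q2 · q1 = 0.4042 - 0.2149i + 0.6104j - 0.6465k
0.4042 - 0.2149i + 0.6104j - 0.6465k


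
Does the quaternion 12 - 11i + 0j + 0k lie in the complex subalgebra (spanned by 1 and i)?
Yes. The quaternion 12 - 11i has j- and k-coefficients y = z = 0, so it lies in the complex subalgebra spanned by 1 and i.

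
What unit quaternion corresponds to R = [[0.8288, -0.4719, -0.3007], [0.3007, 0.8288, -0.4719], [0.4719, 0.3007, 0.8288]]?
0.9336 + 0.2069i - 0.2069j + 0.2069k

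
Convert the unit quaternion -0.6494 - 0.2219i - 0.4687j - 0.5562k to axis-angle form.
axis = (-0.2918, -0.6163, -0.7314), θ = 261°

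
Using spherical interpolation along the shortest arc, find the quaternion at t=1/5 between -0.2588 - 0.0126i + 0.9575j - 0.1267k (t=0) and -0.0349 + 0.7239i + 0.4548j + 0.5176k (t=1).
-0.236 + 0.1729i + 0.956j + 0.0203k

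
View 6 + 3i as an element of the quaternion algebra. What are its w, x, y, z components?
6 + 3i + 0j + 0k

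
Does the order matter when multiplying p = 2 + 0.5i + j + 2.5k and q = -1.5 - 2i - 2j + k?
Yes: pq = -2.5 + 1.25i - 11j - 0.75k ≠ -2.5 - 10.75i - 2.75k = qp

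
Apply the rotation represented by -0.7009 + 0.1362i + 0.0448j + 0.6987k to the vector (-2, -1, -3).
(-1.413, 1.187, -3.255)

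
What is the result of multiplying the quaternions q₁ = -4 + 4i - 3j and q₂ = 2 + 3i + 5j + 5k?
-5 - 19i - 46j + 9k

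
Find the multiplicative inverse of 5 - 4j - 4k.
0.0877 + 0.0702j + 0.0702k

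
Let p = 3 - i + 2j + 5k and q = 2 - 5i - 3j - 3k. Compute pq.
22 - 8i - 33j + 14k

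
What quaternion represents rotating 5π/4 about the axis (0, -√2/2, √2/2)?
-0.3827 - 0.6533j + 0.6533k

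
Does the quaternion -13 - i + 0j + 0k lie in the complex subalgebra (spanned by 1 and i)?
Yes. The quaternion -13 - i has j- and k-coefficients y = z = 0, so it lies in the complex subalgebra spanned by 1 and i.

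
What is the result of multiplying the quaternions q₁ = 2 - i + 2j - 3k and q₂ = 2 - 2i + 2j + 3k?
7 + 6i + 17j + 2k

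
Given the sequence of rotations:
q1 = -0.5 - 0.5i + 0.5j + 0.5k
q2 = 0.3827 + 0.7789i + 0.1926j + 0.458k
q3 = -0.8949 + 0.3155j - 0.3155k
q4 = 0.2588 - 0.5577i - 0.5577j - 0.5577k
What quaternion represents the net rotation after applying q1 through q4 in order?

q2 · q1 = -0.1272 - 0.7135i - 0.5234j + 0.4481k
q3 · q2 · q1 = 0.4203 + 0.6148i + 0.6534j - 0.1358k
q4 · q3 · q2 · q1 = 0.7403 + 0.3648i - 0.4839j - 0.2911k
0.7403 + 0.3648i - 0.4839j - 0.2911k


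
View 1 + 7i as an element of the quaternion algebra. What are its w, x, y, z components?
1 + 7i + 0j + 0k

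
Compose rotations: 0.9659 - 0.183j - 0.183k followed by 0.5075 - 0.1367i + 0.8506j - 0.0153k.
0.6431 - 0.2905i + 0.7037j - 0.0826k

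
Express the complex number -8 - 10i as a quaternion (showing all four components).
-8 - 10i + 0j + 0k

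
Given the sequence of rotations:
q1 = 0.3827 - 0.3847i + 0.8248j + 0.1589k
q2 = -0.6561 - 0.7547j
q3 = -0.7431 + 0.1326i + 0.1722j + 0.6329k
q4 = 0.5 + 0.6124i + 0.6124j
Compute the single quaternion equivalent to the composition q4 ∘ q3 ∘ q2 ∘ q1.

q2 · q1 = 0.3714 + 0.1325i - 0.83j - 0.3946k
q3 · q2 · q1 = 0.0991 + 0.4081i + 0.8169j + 0.3954k
q4 · q3 · q2 · q1 = -0.7006 + 0.5069i + 0.227j + 0.448k
-0.7006 + 0.5069i + 0.227j + 0.448k


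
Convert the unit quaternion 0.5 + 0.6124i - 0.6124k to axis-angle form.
axis = (√2/2, 0, -√2/2), θ = 2π/3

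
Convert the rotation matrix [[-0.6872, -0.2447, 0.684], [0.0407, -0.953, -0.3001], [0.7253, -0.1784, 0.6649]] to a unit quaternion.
0.0785 + 0.3876i - 0.1316j + 0.909k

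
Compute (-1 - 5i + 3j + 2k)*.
-1 + 5i - 3j - 2k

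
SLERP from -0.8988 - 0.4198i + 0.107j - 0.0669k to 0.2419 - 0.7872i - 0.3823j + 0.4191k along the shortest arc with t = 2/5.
-0.5748 - 0.7851i - 0.1345j + 0.1874k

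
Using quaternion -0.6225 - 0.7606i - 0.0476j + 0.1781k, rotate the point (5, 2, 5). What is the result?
(4.19, -6.007, -0.599)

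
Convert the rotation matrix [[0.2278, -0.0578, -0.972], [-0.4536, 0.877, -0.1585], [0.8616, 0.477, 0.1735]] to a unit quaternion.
0.7547 + 0.2105i - 0.6074j - 0.1311k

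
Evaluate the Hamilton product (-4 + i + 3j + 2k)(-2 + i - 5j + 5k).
12 + 19i + 11j - 32k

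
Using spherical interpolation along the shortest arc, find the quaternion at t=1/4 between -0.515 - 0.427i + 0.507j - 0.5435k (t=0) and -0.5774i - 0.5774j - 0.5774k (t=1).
-0.4424 - 0.5581i + 0.2442j - 0.6582k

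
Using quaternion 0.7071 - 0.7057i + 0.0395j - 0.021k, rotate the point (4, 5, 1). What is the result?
(3.939, 0.67, -5.102)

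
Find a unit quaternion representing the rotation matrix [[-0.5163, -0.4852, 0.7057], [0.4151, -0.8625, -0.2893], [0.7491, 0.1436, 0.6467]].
0.2588 + 0.4182i - 0.0419j + 0.8697k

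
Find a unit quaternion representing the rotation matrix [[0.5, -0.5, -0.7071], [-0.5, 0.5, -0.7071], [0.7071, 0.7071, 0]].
0.7071 + 0.5i - 0.5j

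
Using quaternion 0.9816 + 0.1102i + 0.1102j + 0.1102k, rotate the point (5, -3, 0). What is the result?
(5.333, -1.651, -1.682)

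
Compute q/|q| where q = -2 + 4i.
-0.4472 + 0.8944i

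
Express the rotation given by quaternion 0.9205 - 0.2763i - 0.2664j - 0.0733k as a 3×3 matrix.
[[0.8473, 0.2822, -0.4499], [0.0123, 0.8366, 0.5477], [0.5309, -0.4696, 0.7054]]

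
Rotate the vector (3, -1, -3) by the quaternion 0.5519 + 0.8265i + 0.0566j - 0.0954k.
(3.013, 3.118, -0.444)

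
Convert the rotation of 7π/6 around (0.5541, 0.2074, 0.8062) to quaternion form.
-0.2588 + 0.5352i + 0.2003j + 0.7787k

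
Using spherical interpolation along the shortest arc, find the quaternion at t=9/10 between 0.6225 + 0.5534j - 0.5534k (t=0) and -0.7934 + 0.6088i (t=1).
0.8169 - 0.569i + 0.067j - 0.067k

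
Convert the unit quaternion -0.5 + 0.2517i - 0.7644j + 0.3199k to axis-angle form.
axis = (0.2906, -0.8827, 0.3694), θ = 4π/3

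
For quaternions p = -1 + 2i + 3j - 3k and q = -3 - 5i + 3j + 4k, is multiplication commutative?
No: pq = 16 + 20i - 5j + 26k ≠ 16 - 22i - 19j - 16k = qp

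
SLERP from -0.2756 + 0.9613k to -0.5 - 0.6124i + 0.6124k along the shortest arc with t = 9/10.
-0.4889 - 0.5616i + 0.6675k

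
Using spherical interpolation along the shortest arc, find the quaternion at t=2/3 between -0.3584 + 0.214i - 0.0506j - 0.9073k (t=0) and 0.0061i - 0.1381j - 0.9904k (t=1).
-0.1229 + 0.0775i - 0.1111j - 0.9831k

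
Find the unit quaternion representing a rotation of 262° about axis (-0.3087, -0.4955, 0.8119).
-0.6561 - 0.233i - 0.374j + 0.6127k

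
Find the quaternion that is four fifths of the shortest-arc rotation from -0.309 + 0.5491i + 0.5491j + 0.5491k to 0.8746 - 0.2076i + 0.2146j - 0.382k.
-0.8284 + 0.312i - 0.0517j + 0.4623k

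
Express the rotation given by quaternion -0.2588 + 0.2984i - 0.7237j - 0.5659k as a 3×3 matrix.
[[-0.688, -0.7248, 0.0369], [-0.139, 0.1814, 0.9735], [-0.7123, 0.6646, -0.2256]]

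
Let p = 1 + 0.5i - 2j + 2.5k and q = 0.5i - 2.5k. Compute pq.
6 + 5.5i + 2.5j - 1.5k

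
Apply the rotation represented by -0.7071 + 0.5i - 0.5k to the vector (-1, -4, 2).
(1.328, 0.707, 4.328)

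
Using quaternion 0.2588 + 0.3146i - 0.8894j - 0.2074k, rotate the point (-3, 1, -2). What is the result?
(2.734, 2.305, 1.102)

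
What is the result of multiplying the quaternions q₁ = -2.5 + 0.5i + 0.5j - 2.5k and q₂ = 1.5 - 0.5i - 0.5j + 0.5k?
-2 + i + 3j - 5k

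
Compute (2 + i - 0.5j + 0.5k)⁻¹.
0.3636 - 0.1818i + 0.0909j - 0.0909k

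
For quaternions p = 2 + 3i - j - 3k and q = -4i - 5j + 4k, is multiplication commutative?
No: pq = 19 - 27i - 10j - 11k ≠ 19 + 11i - 10j + 27k = qp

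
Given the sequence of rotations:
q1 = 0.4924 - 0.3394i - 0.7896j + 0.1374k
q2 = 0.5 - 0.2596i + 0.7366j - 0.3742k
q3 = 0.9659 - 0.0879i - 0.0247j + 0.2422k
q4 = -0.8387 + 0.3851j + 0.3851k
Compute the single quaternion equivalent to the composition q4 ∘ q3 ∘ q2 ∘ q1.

q2 · q1 = 0.7911 - 0.4918i + 0.1306j + 0.3394k
q3 · q2 · q1 = 0.6419 - 0.5846i + 0.0173j + 0.4958k
q4 · q3 · q2 · q1 = -0.736 + 0.6746i + 0.0076j + 0.0565k
-0.736 + 0.6746i + 0.0076j + 0.0565k


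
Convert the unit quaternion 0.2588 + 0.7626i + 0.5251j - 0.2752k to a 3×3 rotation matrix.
[[0.2971, 0.9433, -0.1479], [0.6584, -0.3146, -0.6837], [-0.6915, 0.1057, -0.7146]]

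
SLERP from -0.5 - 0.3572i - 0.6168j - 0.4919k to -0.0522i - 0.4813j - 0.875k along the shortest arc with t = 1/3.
-0.3506 - 0.2693i - 0.6063j - 0.661k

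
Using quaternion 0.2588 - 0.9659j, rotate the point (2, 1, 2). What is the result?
(-2.732, 1, -0.732)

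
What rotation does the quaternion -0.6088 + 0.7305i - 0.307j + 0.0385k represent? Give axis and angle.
axis = (0.9208, -0.387, 0.0485), θ = 255°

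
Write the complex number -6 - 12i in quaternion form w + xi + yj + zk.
-6 - 12i + 0j + 0k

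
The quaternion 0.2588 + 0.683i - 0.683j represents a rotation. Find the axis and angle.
axis = (√2/2, -√2/2, 0), θ = 5π/6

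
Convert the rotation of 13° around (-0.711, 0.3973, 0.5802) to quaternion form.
0.9936 - 0.0805i + 0.045j + 0.0657k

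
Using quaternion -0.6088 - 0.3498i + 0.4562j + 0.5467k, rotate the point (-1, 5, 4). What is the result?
(-2.005, 2.064, 5.807)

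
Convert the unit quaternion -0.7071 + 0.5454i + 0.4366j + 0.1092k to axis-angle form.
axis = (0.7713, 0.6174, 0.1544), θ = 3π/2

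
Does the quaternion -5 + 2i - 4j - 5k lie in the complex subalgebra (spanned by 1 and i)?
No. The quaternion -5 + 2i - 4j - 5k has j-coefficient y = -4 and k-coefficient z = -5, not both zero, so it does not lie in the complex subalgebra spanned by 1 and i.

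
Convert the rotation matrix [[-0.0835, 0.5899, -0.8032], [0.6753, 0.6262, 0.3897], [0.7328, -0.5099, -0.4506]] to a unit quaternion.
0.5225 - 0.4304i - 0.7349j + 0.0409k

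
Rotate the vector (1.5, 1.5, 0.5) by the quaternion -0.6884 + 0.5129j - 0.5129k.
(-1.491, 1.507, 0.507)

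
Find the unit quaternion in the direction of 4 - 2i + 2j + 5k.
0.5714 - 0.2857i + 0.2857j + 0.7143k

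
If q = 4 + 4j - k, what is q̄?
4 - 4j + k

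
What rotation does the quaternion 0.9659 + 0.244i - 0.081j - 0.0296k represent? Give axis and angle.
axis = (0.9428, -0.313, -0.1144), θ = π/6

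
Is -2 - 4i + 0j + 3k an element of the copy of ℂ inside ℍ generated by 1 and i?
No. The quaternion -2 - 4i + 3k has j-coefficient y = 0 and k-coefficient z = 3, not both zero, so it does not lie in the complex subalgebra spanned by 1 and i.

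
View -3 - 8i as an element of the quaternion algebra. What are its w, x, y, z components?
-3 - 8i + 0j + 0k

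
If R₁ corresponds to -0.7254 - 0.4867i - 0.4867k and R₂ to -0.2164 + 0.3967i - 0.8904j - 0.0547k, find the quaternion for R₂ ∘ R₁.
0.3234 + 0.2509i + 0.8656j - 0.2884k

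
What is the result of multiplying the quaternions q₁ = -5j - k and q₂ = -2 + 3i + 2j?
10 + 2i + 7j + 17k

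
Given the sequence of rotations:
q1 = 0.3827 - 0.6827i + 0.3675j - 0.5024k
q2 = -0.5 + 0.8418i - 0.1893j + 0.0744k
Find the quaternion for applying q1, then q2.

q2 · q1 = 0.4903 + 0.7313i + 0.1159j + 0.4598k
0.4903 + 0.7313i + 0.1159j + 0.4598k


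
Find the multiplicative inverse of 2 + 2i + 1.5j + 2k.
0.1404 - 0.1404i - 0.1053j - 0.1404k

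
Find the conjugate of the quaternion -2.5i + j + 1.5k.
2.5i - j - 1.5k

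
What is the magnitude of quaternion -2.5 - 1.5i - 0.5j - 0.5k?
3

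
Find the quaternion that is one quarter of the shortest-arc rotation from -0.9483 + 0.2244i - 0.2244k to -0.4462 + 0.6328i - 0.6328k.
-0.8682 + 0.3509i - 0.3509k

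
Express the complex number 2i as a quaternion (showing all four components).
0 + 2i + 0j + 0k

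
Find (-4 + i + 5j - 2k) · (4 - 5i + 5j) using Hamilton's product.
-36 + 34i + 10j + 22k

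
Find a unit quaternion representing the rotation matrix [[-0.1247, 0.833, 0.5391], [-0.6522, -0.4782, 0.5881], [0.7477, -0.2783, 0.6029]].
-0.5 + 0.4332i + 0.1043j + 0.7426k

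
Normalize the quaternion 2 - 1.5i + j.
0.7428 - 0.5571i + 0.3714j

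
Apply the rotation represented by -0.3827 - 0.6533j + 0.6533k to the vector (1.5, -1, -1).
(-2.061, -0.043, -0.043)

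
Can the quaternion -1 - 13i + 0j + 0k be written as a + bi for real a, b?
Yes. The quaternion -1 - 13i has j- and k-coefficients y = z = 0, so it lies in the complex subalgebra spanned by 1 and i.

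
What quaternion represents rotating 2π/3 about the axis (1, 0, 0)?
0.5 + 0.866i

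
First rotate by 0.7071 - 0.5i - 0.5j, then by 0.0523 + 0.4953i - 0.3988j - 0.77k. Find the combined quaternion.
0.0852 - 0.0609i + 0.0769j - 0.9915k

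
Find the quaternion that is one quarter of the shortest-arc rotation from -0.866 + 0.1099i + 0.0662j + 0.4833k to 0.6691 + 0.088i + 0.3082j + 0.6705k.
-0.978 + 0.0656i - 0.0468j + 0.1926k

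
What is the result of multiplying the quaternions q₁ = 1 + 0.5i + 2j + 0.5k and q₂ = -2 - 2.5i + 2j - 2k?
-3.75 - 8.5i - 2.25j + 3k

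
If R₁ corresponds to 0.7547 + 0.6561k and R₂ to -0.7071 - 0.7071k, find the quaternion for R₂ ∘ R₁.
-0.0697 - 0.9976k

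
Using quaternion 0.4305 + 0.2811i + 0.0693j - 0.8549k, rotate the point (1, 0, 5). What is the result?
(-2.576, -2.5, 3.622)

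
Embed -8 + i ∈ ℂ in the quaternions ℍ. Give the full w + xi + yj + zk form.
-8 + i + 0j + 0k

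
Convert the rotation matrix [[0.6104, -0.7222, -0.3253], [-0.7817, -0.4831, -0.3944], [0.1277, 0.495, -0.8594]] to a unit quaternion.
0.2588 + 0.8592i - 0.4376j - 0.0575k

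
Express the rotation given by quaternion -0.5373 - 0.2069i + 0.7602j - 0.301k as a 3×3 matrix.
[[-0.337, -0.638, -0.6924], [0.0089, 0.7332, -0.68], [0.9415, -0.2353, -0.2414]]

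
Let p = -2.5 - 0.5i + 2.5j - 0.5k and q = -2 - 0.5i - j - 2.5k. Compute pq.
6 - 4.5i - 3.5j + 9k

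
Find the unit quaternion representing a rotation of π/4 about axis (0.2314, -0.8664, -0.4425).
0.9239 + 0.0886i - 0.3316j - 0.1693k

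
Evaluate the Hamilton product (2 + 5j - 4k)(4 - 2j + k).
22 - 3i + 16j - 14k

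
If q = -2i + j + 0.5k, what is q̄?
2i - j - 0.5k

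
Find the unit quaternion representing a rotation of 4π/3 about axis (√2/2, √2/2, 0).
-0.5 + 0.6124i + 0.6124j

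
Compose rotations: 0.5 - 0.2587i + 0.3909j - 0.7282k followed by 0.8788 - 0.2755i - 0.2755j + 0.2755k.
0.6764 - 0.2722i - 0.0661j - 0.6812k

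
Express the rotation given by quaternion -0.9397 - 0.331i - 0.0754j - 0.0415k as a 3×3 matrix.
[[0.9852, -0.0281, 0.1692], [0.1279, 0.7774, -0.6158], [-0.1142, 0.6283, 0.7695]]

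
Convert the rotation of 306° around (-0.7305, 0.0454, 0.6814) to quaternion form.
-0.891 - 0.3316i + 0.0206j + 0.3093k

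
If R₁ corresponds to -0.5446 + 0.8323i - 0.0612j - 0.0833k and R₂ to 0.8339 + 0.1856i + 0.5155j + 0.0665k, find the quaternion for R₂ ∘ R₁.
-0.5715 + 0.5541i - 0.261j - 0.5461k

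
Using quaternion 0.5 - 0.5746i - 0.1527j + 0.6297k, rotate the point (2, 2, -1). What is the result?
(0.289, 0.321, -2.969)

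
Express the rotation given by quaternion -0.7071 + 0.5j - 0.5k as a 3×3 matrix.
[[0, -0.7071, -0.7071], [0.7071, 0.5, -0.5], [0.7071, -0.5, 0.5]]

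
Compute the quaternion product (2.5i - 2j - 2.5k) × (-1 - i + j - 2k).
-0.5 + 4i + 9.5j + 3k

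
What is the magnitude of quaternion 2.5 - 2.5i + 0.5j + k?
3.708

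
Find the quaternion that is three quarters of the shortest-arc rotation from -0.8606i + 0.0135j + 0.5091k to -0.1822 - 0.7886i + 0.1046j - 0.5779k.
-0.1523 - 0.9294i + 0.0917j - 0.3235k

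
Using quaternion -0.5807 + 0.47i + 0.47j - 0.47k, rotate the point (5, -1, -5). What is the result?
(5.624, 4.302, 0.926)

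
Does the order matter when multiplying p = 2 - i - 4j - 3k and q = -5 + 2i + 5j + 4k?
Yes: pq = 24 + 8i + 28j + 26k ≠ 24 + 10i + 32j + 20k = qp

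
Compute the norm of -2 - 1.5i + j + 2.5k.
3.674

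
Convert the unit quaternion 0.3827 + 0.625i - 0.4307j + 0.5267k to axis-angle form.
axis = (0.6765, -0.4662, 0.5701), θ = 3π/4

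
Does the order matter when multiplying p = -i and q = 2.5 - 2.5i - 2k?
Yes: pq = -2.5 - 2.5i - 2j ≠ -2.5 - 2.5i + 2j = qp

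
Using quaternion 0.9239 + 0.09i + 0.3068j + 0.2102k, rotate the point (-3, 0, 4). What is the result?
(0.249, -1.48, 4.769)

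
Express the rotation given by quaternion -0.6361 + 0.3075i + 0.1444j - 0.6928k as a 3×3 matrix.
[[-0.0016, -0.7926, -0.6098], [0.9702, -0.1491, 0.1911], [-0.2424, -0.5913, 0.7692]]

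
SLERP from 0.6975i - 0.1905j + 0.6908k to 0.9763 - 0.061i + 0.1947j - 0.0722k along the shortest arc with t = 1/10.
-0.1414 + 0.686i - 0.2131j + 0.6811k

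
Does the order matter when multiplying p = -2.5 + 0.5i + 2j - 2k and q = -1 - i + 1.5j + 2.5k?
Yes: pq = 5 + 10i - 5j - 1.5k ≠ 5 - 6i - 6.5j - 7k = qp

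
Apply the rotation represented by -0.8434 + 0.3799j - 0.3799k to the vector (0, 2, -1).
(-0.641, 1.711, -1.289)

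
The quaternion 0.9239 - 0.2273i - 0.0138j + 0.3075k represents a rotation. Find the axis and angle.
axis = (-0.594, -0.0361, 0.8036), θ = π/4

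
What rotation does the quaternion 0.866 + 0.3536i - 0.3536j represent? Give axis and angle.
axis = (√2/2, -√2/2, 0), θ = π/3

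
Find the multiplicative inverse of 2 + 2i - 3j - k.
0.1111 - 0.1111i + 0.1667j + 0.0556k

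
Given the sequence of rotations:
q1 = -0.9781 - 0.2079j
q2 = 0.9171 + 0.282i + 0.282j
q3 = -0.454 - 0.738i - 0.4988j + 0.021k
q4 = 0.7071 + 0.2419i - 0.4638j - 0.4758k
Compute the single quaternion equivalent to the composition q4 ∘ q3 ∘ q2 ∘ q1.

q2 · q1 = -0.8384 - 0.2758i - 0.4665j - 0.0586k
q3 · q2 · q1 = -0.0544 + 0.783i + 0.5809j + 0.2157k
q4 · q3 · q2 · q1 = 0.1442 + 0.7169i + 0.0113j + 0.6821k
0.1442 + 0.7169i + 0.0113j + 0.6821k


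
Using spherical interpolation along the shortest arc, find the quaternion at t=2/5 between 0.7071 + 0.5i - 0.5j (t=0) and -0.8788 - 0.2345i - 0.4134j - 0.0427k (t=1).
0.8835 + 0.4451i - 0.1444j + 0.0198k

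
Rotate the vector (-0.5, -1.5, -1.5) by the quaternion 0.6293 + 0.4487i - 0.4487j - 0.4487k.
(1.111, 0.435, -1.824)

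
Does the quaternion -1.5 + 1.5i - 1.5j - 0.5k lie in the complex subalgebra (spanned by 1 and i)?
No. The quaternion -1.5 + 1.5i - 1.5j - 0.5k has j-coefficient y = -1.5 and k-coefficient z = -0.5, not both zero, so it does not lie in the complex subalgebra spanned by 1 and i.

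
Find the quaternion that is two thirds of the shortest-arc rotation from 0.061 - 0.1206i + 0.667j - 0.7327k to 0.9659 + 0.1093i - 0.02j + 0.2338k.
-0.7675 - 0.146i + 0.3258j - 0.5324k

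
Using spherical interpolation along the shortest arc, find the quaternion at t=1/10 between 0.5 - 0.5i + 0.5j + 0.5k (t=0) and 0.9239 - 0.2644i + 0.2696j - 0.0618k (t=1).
0.5624 - 0.489i + 0.4896j + 0.4527k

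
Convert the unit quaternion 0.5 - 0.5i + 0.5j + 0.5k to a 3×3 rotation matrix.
[[0, -1, 0], [0, 0, 1], [-1, 0, 0]]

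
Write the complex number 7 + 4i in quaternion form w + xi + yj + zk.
7 + 4i + 0j + 0k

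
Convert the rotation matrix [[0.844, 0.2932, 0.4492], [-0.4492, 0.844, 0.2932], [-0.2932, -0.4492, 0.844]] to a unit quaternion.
0.9397 - 0.1975i + 0.1975j - 0.1975k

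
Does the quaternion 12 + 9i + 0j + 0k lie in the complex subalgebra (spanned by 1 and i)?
Yes. The quaternion 12 + 9i has j- and k-coefficients y = z = 0, so it lies in the complex subalgebra spanned by 1 and i.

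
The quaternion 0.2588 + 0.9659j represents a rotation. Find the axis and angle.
axis = (0, 1, 0), θ = 5π/6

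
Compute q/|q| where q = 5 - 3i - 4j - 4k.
0.6155 - 0.3693i - 0.4924j - 0.4924k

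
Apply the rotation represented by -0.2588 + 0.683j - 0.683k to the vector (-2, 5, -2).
(0.671, 1.494, -5.506)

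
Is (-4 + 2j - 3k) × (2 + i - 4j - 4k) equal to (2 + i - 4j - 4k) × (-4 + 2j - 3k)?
No: pq = -12 - 24i + 17j + 8k ≠ -12 + 16i + 23j + 12k = qp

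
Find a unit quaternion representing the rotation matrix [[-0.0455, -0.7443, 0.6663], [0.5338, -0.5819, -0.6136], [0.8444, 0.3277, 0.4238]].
0.4462 + 0.5274i - 0.0998j + 0.7161k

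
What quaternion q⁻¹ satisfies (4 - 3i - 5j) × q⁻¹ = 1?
0.08 + 0.06i + 0.1j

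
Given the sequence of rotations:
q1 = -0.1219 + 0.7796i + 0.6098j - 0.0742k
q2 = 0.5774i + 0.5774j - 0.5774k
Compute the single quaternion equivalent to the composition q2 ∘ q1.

q2 · q1 = -0.8451 + 0.2389i - 0.4777j - 0.0277k
-0.8451 + 0.2389i - 0.4777j - 0.0277k


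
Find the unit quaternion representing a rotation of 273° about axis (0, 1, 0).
-0.7254 + 0.6884j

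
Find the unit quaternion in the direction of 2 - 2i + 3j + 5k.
0.3086 - 0.3086i + 0.4629j + 0.7715k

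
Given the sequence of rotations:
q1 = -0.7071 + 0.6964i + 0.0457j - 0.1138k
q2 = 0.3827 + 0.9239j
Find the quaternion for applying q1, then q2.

q2 · q1 = -0.3128 + 0.1614i - 0.6358j - 0.687k
-0.3128 + 0.1614i - 0.6358j - 0.687k


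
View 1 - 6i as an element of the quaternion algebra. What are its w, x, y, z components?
1 - 6i + 0j + 0k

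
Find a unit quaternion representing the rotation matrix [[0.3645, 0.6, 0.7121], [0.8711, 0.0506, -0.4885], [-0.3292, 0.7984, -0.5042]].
0.4772 + 0.6742i + 0.5455j + 0.142k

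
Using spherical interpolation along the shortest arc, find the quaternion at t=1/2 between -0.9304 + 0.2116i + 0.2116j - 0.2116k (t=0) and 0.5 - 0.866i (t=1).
-0.7878 + 0.5935i + 0.1165j - 0.1165k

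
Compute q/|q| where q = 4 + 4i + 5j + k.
0.5252 + 0.5252i + 0.6565j + 0.1313k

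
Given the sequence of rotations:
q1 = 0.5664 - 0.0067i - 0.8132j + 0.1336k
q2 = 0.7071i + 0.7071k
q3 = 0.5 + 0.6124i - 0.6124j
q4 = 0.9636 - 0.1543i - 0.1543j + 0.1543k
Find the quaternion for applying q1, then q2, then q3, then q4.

q2 · q1 = -0.0897 + 0.9755i - 0.0992j - 0.1745k
q3 · q2 · q1 = -0.703 + 0.5397i + 0.1122j + 0.4494k
q4 · q3 · q2 · q1 = -0.6462 + 0.5419i + 0.3692j + 0.3905k
-0.6462 + 0.5419i + 0.3692j + 0.3905k


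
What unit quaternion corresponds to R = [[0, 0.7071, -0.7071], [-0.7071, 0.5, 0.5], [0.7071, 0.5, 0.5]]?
0.7071 - 0.5j - 0.5k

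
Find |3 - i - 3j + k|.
√20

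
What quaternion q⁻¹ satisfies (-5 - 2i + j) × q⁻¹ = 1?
-0.1667 + 0.0667i - 0.0333j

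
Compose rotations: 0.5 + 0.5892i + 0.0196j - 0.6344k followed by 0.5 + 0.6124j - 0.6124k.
-0.1505 - 0.0819i - 0.0448j - 0.9842k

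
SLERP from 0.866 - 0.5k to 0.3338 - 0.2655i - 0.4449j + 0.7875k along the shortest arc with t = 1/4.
0.6556 + 0.0957i + 0.1603j - 0.7317k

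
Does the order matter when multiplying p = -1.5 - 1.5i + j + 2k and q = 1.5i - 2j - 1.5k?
Yes: pq = 7.25 + 0.25i + 3.75j + 3.75k ≠ 7.25 - 4.75i + 2.25j + 0.75k = qp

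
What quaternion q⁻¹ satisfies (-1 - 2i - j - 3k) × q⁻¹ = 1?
-0.0667 + 0.1333i + 0.0667j + 0.2k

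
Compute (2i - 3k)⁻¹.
-0.1538i + 0.2308k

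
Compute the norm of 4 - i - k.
√18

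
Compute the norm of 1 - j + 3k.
√11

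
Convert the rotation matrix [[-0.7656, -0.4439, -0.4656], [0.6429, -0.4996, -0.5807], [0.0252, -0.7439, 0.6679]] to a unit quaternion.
0.3173 - 0.1286i - 0.3867j + 0.8563k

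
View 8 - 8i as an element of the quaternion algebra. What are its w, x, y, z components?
8 - 8i + 0j + 0k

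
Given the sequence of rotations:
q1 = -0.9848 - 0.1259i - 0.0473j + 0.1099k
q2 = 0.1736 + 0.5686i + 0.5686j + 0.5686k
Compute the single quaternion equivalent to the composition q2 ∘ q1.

q2 · q1 = -0.135 - 0.4924i - 0.7022j - 0.4962k
-0.135 - 0.4924i - 0.7022j - 0.4962k


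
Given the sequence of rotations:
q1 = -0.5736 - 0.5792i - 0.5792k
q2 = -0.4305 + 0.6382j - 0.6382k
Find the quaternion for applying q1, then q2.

q2 · q1 = -0.1227 - 0.1203i + 0.0036j + 0.9851k
-0.1227 - 0.1203i + 0.0036j + 0.9851k


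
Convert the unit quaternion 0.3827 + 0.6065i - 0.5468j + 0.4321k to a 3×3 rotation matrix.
[[0.0286, -0.994, 0.1056], [-0.3325, -0.1091, -0.9368], [0.9427, -0.0083, -0.3337]]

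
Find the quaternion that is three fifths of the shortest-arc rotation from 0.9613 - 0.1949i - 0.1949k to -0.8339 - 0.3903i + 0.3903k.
0.9308 + 0.1622i - 0.3275k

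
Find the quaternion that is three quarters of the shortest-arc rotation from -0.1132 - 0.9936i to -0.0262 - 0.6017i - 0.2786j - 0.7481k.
-0.0535 - 0.7671i - 0.2231j - 0.5991k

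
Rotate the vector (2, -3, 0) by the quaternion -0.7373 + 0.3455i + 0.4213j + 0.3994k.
(-1.988, -1.922, 2.313)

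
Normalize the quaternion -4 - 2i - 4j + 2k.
-0.6325 - 0.3162i - 0.6325j + 0.3162k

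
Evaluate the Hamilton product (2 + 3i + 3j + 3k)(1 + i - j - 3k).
11 - i + 13j - 9k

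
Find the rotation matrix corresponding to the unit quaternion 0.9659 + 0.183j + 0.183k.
[[0.866, -0.3535, 0.3535], [0.3535, 0.933, 0.067], [-0.3535, 0.067, 0.933]]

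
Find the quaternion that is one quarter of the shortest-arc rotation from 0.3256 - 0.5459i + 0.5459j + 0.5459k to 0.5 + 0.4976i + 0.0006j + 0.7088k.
0.4438 - 0.3037i + 0.4679j + 0.7014k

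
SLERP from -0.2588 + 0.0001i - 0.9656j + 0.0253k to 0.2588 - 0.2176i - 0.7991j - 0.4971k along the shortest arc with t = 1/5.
-0.158 - 0.0483i - 0.9822j - 0.0895k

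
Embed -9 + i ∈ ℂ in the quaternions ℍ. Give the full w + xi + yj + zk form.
-9 + i + 0j + 0k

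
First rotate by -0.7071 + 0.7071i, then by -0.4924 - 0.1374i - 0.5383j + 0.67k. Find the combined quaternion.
0.4453 - 0.251i + 0.8544j - 0.0931k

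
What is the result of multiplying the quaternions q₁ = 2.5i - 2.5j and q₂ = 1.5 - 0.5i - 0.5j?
3.75i - 3.75j - 2.5k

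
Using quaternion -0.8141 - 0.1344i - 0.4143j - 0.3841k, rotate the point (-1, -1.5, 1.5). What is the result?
(1.576, -1.591, 0.697)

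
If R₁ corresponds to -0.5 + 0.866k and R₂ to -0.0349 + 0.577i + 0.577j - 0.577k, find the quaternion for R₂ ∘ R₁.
0.5171 + 0.2112i - 0.7882j + 0.2583k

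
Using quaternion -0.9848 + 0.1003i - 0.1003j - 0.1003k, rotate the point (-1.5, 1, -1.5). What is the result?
(-1.923, 0.367, -1.291)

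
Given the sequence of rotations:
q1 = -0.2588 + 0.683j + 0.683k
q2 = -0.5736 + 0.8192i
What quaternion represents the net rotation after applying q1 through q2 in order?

q2 · q1 = 0.1484 - 0.212i - 0.9513j + 0.1677k
0.1484 - 0.212i - 0.9513j + 0.1677k


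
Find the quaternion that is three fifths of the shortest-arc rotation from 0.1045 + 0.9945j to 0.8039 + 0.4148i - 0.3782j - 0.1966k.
-0.5286 - 0.3002i + 0.7812j + 0.1423k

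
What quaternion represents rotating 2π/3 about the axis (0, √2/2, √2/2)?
0.5 + 0.6124j + 0.6124k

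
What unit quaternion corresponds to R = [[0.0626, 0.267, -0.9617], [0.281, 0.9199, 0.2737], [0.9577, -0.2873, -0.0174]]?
0.7009 - 0.2001i - 0.6846j + 0.005k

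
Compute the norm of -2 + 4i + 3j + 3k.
√38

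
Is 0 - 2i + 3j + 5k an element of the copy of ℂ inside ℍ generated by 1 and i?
No. The quaternion -2i + 3j + 5k has j-coefficient y = 3 and k-coefficient z = 5, not both zero, so it does not lie in the complex subalgebra spanned by 1 and i.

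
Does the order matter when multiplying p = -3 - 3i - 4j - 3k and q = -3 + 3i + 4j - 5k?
Yes: pq = 19 + 32i - 24j + 24k ≠ 19 - 32i + 24j + 24k = qp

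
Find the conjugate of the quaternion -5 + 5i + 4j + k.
-5 - 5i - 4j - k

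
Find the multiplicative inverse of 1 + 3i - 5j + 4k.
0.0196 - 0.0588i + 0.098j - 0.0784k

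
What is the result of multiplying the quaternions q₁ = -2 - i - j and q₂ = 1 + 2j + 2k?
-3i - 3j - 6k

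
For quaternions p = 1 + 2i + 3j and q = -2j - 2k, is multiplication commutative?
No: pq = 6 - 6i + 2j - 6k ≠ 6 + 6i - 6j + 2k = qp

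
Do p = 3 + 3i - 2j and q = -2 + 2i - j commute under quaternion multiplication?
No: pq = -14 + j + k ≠ -14 + j - k = qp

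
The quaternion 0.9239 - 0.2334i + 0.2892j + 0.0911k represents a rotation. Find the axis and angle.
axis = (-0.61, 0.7558, 0.2381), θ = π/4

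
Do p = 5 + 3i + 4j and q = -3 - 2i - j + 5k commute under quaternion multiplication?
No: pq = -5 + i - 32j + 30k ≠ -5 - 39i - 2j + 20k = qp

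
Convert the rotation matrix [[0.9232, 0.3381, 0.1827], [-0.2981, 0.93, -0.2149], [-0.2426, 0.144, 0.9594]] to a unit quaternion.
0.9763 + 0.0919i + 0.1089j - 0.1629k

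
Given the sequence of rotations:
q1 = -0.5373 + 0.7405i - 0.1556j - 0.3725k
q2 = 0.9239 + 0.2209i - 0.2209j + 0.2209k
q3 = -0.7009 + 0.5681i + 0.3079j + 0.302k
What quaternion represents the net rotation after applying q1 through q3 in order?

q2 · q1 = -0.6121 + 0.6821i + 0.2208j - 0.3336k
q3 · q2 · q1 = 0.0743 - 0.9952i + 0.0523j - 0.0356k
0.0743 - 0.9952i + 0.0523j - 0.0356k


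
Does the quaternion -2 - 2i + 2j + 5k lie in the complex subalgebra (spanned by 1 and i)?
No. The quaternion -2 - 2i + 2j + 5k has j-coefficient y = 2 and k-coefficient z = 5, not both zero, so it does not lie in the complex subalgebra spanned by 1 and i.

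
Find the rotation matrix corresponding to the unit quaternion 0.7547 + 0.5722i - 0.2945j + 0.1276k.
[[0.794, -0.5296, -0.2985], [-0.1444, 0.3126, -0.9388], [0.5905, 0.7885, 0.1717]]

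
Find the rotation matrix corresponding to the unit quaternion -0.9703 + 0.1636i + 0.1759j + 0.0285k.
[[0.9365, 0.1129, -0.332], [0.0022, 0.9448, 0.3275], [0.3507, -0.3075, 0.8846]]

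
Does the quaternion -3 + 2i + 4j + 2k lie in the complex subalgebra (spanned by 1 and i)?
No. The quaternion -3 + 2i + 4j + 2k has j-coefficient y = 4 and k-coefficient z = 2, not both zero, so it does not lie in the complex subalgebra spanned by 1 and i.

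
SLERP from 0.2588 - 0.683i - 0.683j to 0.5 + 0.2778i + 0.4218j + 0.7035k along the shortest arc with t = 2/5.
-0.0652 - 0.6238i - 0.6955j - 0.3505k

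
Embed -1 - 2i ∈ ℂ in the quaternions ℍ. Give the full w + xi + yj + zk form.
-1 - 2i + 0j + 0k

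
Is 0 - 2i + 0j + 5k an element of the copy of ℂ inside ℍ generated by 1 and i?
No. The quaternion -2i + 5k has j-coefficient y = 0 and k-coefficient z = 5, not both zero, so it does not lie in the complex subalgebra spanned by 1 and i.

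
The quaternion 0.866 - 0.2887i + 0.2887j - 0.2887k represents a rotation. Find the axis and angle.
axis = (-√3/3, √3/3, -√3/3), θ = π/3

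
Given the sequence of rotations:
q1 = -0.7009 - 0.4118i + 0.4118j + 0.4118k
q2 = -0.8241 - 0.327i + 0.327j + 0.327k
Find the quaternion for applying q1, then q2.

q2 · q1 = 0.1736 + 0.5686i - 0.5686j - 0.5686k
0.1736 + 0.5686i - 0.5686j - 0.5686k


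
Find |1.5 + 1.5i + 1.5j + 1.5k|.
3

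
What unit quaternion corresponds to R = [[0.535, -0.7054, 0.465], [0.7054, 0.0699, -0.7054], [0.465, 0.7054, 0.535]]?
0.7314 + 0.4822i + 0.4822k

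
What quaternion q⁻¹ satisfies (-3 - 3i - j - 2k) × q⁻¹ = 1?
-0.1304 + 0.1304i + 0.0435j + 0.087k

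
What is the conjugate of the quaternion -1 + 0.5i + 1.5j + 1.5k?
-1 - 0.5i - 1.5j - 1.5k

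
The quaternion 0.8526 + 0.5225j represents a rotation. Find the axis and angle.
axis = (0, 1, 0), θ = 63°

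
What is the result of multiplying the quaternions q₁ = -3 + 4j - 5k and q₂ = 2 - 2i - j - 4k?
-22 - 15i + 21j + 10k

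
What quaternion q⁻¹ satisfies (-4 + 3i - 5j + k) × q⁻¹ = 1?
-0.0784 - 0.0588i + 0.098j - 0.0196k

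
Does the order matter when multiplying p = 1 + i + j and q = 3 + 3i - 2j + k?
Yes: pq = 2 + 7i - 4k ≠ 2 + 5i + 2j + 6k = qp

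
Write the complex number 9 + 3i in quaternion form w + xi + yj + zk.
9 + 3i + 0j + 0k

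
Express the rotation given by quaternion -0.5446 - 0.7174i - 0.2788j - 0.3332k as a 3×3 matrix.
[[0.6225, 0.0371, 0.7817], [0.7629, -0.2514, -0.5956], [0.1744, 0.9672, -0.1848]]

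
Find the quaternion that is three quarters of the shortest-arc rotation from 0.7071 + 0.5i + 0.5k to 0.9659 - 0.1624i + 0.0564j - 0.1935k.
0.9988 + 0.0167i + 0.046j - 0.0087k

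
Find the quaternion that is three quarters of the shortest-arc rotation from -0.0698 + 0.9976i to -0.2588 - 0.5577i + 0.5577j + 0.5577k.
0.1892 + 0.7455i - 0.4519j - 0.4519k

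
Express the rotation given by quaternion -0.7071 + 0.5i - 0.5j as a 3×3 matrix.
[[0.5, -0.5, 0.7071], [-0.5, 0.5, 0.7071], [-0.7071, -0.7071, 0]]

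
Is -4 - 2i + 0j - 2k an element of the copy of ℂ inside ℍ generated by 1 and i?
No. The quaternion -4 - 2i - 2k has j-coefficient y = 0 and k-coefficient z = -2, not both zero, so it does not lie in the complex subalgebra spanned by 1 and i.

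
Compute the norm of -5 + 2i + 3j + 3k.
√47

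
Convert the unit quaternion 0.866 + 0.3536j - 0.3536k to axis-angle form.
axis = (0, √2/2, -√2/2), θ = π/3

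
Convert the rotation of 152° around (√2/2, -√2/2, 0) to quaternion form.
0.2419 + 0.6861i - 0.6861j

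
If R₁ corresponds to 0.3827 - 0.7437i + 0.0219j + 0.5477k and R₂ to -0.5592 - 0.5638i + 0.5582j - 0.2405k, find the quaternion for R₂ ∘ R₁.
-0.5138 + 0.5111i + 0.689j + 0.0045k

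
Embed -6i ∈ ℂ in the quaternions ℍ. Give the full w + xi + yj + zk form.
0 - 6i + 0j + 0k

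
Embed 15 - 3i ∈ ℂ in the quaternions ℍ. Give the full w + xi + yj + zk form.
15 - 3i + 0j + 0k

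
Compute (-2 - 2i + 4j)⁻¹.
-0.0833 + 0.0833i - 0.1667j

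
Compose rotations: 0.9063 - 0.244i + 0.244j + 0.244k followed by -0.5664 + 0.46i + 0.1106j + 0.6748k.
-0.5927 + 0.4174i - 0.3149j + 0.6126k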